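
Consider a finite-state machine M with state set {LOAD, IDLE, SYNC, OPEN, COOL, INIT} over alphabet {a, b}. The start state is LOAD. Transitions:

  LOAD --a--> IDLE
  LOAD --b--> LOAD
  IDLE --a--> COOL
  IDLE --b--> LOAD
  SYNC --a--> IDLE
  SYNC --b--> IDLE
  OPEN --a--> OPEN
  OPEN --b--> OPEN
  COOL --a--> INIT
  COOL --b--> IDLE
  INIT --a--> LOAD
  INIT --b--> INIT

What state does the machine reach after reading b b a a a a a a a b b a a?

start at LOAD
read 'b': LOAD → LOAD
read 'b': LOAD → LOAD
read 'a': LOAD → IDLE
read 'a': IDLE → COOL
read 'a': COOL → INIT
read 'a': INIT → LOAD
read 'a': LOAD → IDLE
read 'a': IDLE → COOL
read 'a': COOL → INIT
read 'b': INIT → INIT
read 'b': INIT → INIT
read 'a': INIT → LOAD
read 'a': LOAD → IDLE

IDLE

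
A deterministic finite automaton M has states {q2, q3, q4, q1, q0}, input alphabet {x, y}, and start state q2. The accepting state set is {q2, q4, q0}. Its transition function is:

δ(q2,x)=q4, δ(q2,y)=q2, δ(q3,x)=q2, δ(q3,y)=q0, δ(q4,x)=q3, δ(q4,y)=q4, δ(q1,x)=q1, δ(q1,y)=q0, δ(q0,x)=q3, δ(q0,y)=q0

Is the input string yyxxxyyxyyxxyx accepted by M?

Trace: q2 -y-> q2 -y-> q2 -x-> q4 -x-> q3 -x-> q2 -y-> q2 -y-> q2 -x-> q4 -y-> q4 -y-> q4 -x-> q3 -x-> q2 -y-> q2 -x-> q4
End state q4 is accepting.

Yes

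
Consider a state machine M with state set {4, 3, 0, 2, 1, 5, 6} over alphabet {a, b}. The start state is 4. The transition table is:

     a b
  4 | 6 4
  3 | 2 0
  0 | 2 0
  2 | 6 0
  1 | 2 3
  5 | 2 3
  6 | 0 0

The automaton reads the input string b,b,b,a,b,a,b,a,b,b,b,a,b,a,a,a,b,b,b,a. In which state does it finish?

2

start at 4
read 'b': 4 → 4
read 'b': 4 → 4
read 'b': 4 → 4
read 'a': 4 → 6
read 'b': 6 → 0
read 'a': 0 → 2
read 'b': 2 → 0
read 'a': 0 → 2
read 'b': 2 → 0
read 'b': 0 → 0
read 'b': 0 → 0
read 'a': 0 → 2
read 'b': 2 → 0
read 'a': 0 → 2
read 'a': 2 → 6
read 'a': 6 → 0
read 'b': 0 → 0
read 'b': 0 → 0
read 'b': 0 → 0
read 'a': 0 → 2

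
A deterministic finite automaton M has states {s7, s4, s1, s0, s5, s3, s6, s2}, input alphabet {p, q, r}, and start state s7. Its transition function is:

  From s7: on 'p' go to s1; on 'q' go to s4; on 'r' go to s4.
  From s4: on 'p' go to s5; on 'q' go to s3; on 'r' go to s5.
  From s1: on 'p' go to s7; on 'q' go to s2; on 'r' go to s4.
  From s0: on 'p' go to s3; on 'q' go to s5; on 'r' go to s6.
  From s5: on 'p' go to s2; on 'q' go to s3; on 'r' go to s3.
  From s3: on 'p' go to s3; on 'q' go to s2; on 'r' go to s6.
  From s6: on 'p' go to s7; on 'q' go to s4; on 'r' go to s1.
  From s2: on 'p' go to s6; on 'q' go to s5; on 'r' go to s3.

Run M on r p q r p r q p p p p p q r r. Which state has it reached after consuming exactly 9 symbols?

Trace: s7 -r-> s4 -p-> s5 -q-> s3 -r-> s6 -p-> s7 -r-> s4 -q-> s3 -p-> s3 -p-> s3
After 9 symbols: s3.

s3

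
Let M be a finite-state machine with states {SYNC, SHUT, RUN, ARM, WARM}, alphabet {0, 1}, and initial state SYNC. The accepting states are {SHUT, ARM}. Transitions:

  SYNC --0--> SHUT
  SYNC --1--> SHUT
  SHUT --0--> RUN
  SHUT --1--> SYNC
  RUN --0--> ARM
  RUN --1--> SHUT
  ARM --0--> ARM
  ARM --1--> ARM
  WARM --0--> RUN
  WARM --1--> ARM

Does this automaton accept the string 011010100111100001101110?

Yes

start at SYNC
read '0': SYNC → SHUT
read '1': SHUT → SYNC
read '1': SYNC → SHUT
read '0': SHUT → RUN
read '1': RUN → SHUT
read '0': SHUT → RUN
read '1': RUN → SHUT
read '0': SHUT → RUN
read '0': RUN → ARM
read '1': ARM → ARM
read '1': ARM → ARM
read '1': ARM → ARM
read '1': ARM → ARM
read '0': ARM → ARM
read '0': ARM → ARM
read '0': ARM → ARM
read '0': ARM → ARM
read '1': ARM → ARM
read '1': ARM → ARM
read '0': ARM → ARM
read '1': ARM → ARM
read '1': ARM → ARM
read '1': ARM → ARM
read '0': ARM → ARM
End state ARM is accepting.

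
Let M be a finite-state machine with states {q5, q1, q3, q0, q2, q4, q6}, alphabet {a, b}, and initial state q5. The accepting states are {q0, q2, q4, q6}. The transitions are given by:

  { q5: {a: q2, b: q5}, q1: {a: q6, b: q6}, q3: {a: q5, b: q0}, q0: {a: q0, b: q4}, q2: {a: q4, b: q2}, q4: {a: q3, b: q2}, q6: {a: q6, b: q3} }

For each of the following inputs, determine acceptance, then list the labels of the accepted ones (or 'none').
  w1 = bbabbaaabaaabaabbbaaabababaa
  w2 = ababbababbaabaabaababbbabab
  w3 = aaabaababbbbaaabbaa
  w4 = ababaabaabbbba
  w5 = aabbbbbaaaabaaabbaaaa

w2, w3, w4

w1:
  start at q5
  read 'b': q5 → q5
  read 'b': q5 → q5
  read 'a': q5 → q2
  read 'b': q2 → q2
  read 'b': q2 → q2
  read 'a': q2 → q4
  read 'a': q4 → q3
  read 'a': q3 → q5
  read 'b': q5 → q5
  read 'a': q5 → q2
  read 'a': q2 → q4
  read 'a': q4 → q3
  read 'b': q3 → q0
  read 'a': q0 → q0
  read 'a': q0 → q0
  read 'b': q0 → q4
  read 'b': q4 → q2
  read 'b': q2 → q2
  read 'a': q2 → q4
  read 'a': q4 → q3
  read 'a': q3 → q5
  read 'b': q5 → q5
  read 'a': q5 → q2
  read 'b': q2 → q2
  read 'a': q2 → q4
  read 'b': q4 → q2
  read 'a': q2 → q4
  read 'a': q4 → q3
  end q3, rejected
w2:
  start at q5
  read 'a': q5 → q2
  read 'b': q2 → q2
  read 'a': q2 → q4
  read 'b': q4 → q2
  read 'b': q2 → q2
  read 'a': q2 → q4
  read 'b': q4 → q2
  read 'a': q2 → q4
  read 'b': q4 → q2
  read 'b': q2 → q2
  read 'a': q2 → q4
  read 'a': q4 → q3
  read 'b': q3 → q0
  read 'a': q0 → q0
  read 'a': q0 → q0
  read 'b': q0 → q4
  read 'a': q4 → q3
  read 'a': q3 → q5
  read 'b': q5 → q5
  read 'a': q5 → q2
  read 'b': q2 → q2
  read 'b': q2 → q2
  read 'b': q2 → q2
  read 'a': q2 → q4
  read 'b': q4 → q2
  read 'a': q2 → q4
  read 'b': q4 → q2
  end q2, accepted
w3:
  start at q5
  read 'a': q5 → q2
  read 'a': q2 → q4
  read 'a': q4 → q3
  read 'b': q3 → q0
  read 'a': q0 → q0
  read 'a': q0 → q0
  read 'b': q0 → q4
  read 'a': q4 → q3
  read 'b': q3 → q0
  read 'b': q0 → q4
  read 'b': q4 → q2
  read 'b': q2 → q2
  read 'a': q2 → q4
  read 'a': q4 → q3
  read 'a': q3 → q5
  read 'b': q5 → q5
  read 'b': q5 → q5
  read 'a': q5 → q2
  read 'a': q2 → q4
  end q4, accepted
w4:
  start at q5
  read 'a': q5 → q2
  read 'b': q2 → q2
  read 'a': q2 → q4
  read 'b': q4 → q2
  read 'a': q2 → q4
  read 'a': q4 → q3
  read 'b': q3 → q0
  read 'a': q0 → q0
  read 'a': q0 → q0
  read 'b': q0 → q4
  read 'b': q4 → q2
  read 'b': q2 → q2
  read 'b': q2 → q2
  read 'a': q2 → q4
  end q4, accepted
w5:
  start at q5
  read 'a': q5 → q2
  read 'a': q2 → q4
  read 'b': q4 → q2
  read 'b': q2 → q2
  read 'b': q2 → q2
  read 'b': q2 → q2
  read 'b': q2 → q2
  read 'a': q2 → q4
  read 'a': q4 → q3
  read 'a': q3 → q5
  read 'a': q5 → q2
  read 'b': q2 → q2
  read 'a': q2 → q4
  read 'a': q4 → q3
  read 'a': q3 → q5
  read 'b': q5 → q5
  read 'b': q5 → q5
  read 'a': q5 → q2
  read 'a': q2 → q4
  read 'a': q4 → q3
  read 'a': q3 → q5
  end q5, rejected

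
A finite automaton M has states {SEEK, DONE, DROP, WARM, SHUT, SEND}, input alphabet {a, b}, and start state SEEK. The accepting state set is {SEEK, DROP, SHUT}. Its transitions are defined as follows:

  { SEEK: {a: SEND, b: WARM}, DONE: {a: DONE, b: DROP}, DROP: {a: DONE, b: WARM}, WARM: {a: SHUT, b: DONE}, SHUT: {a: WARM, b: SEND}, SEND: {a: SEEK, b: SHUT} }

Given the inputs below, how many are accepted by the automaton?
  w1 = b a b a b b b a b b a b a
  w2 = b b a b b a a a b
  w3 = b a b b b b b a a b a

1

w1: Trace: SEEK -b-> WARM -a-> SHUT -b-> SEND -a-> SEEK -b-> WARM -b-> DONE -b-> DROP -a-> DONE -b-> DROP -b-> WARM -a-> SHUT -b-> SEND -a-> SEEK  → end SEEK, accepted
w2: Trace: SEEK -b-> WARM -b-> DONE -a-> DONE -b-> DROP -b-> WARM -a-> SHUT -a-> WARM -a-> SHUT -b-> SEND  → end SEND, rejected
w3: Trace: SEEK -b-> WARM -a-> SHUT -b-> SEND -b-> SHUT -b-> SEND -b-> SHUT -b-> SEND -a-> SEEK -a-> SEND -b-> SHUT -a-> WARM  → end WARM, rejected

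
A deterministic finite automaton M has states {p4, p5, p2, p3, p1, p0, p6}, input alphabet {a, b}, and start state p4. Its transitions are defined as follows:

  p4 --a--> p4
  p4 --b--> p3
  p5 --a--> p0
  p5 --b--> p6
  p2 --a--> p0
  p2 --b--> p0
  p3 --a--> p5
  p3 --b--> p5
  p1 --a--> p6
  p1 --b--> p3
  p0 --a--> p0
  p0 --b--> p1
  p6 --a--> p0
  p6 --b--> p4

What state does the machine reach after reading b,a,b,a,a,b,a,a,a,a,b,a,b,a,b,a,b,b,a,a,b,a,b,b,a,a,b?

p3

start at p4
read 'b': p4 → p3
read 'a': p3 → p5
read 'b': p5 → p6
read 'a': p6 → p0
read 'a': p0 → p0
read 'b': p0 → p1
read 'a': p1 → p6
read 'a': p6 → p0
read 'a': p0 → p0
read 'a': p0 → p0
read 'b': p0 → p1
read 'a': p1 → p6
read 'b': p6 → p4
read 'a': p4 → p4
read 'b': p4 → p3
read 'a': p3 → p5
read 'b': p5 → p6
read 'b': p6 → p4
read 'a': p4 → p4
read 'a': p4 → p4
read 'b': p4 → p3
read 'a': p3 → p5
read 'b': p5 → p6
read 'b': p6 → p4
read 'a': p4 → p4
read 'a': p4 → p4
read 'b': p4 → p3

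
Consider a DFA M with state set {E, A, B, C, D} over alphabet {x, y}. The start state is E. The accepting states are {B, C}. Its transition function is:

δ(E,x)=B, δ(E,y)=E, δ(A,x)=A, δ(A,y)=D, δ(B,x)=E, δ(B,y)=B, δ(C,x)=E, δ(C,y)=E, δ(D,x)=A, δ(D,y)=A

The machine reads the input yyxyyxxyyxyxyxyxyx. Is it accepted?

E → E → E → B → B → B → E → B → B → B → E → E → B → B → E → E → B → B → E
End state E is not accepting.

No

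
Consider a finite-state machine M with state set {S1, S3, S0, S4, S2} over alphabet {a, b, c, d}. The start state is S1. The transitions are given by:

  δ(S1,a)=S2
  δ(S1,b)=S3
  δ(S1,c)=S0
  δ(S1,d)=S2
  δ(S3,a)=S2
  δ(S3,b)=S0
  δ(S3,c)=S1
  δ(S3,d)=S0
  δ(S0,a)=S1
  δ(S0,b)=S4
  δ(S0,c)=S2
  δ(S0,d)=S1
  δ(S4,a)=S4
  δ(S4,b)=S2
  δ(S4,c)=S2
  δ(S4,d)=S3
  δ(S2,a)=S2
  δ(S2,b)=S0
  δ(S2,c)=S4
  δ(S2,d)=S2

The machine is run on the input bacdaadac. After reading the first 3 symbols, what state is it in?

S4

start at S1
read 'b': S1 → S3
read 'a': S3 → S2
read 'c': S2 → S4
After 3 symbols: S4.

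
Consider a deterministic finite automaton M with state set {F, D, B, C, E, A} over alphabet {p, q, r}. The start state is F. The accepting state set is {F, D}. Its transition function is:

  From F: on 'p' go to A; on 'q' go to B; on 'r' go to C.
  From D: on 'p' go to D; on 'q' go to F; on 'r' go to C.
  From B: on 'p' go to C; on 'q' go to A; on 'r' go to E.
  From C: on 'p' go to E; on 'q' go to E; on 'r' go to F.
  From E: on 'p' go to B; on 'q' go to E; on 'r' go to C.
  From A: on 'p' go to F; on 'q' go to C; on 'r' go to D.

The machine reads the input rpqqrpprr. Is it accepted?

start at F
read 'r': F → C
read 'p': C → E
read 'q': E → E
read 'q': E → E
read 'r': E → C
read 'p': C → E
read 'p': E → B
read 'r': B → E
read 'r': E → C
End state C is not accepting.

No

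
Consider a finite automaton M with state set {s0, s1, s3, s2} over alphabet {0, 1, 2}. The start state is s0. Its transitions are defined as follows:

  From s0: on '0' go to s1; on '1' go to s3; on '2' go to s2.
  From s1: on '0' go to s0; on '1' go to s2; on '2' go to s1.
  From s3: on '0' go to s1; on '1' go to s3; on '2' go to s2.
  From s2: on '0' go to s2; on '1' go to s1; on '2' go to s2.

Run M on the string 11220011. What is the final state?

Trace: s0 -1-> s3 -1-> s3 -2-> s2 -2-> s2 -0-> s2 -0-> s2 -1-> s1 -1-> s2

s2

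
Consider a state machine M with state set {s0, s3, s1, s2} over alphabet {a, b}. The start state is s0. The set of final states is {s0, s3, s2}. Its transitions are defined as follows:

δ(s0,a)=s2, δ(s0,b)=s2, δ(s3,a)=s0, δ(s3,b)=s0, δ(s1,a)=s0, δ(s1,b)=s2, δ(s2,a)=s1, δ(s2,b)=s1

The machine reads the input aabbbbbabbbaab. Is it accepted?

Yes

start at s0
read 'a': s0 → s2
read 'a': s2 → s1
read 'b': s1 → s2
read 'b': s2 → s1
read 'b': s1 → s2
read 'b': s2 → s1
read 'b': s1 → s2
read 'a': s2 → s1
read 'b': s1 → s2
read 'b': s2 → s1
read 'b': s1 → s2
read 'a': s2 → s1
read 'a': s1 → s0
read 'b': s0 → s2
End state s2 is accepting.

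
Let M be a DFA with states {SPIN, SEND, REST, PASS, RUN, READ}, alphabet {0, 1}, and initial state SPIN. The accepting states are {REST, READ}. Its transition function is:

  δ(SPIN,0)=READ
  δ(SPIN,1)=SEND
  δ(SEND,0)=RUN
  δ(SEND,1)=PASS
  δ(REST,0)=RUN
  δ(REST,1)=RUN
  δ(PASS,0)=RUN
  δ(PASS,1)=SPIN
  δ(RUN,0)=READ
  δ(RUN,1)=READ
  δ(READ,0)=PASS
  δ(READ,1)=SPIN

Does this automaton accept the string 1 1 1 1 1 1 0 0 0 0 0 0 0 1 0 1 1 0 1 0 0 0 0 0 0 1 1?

No

start at SPIN
read '1': SPIN → SEND
read '1': SEND → PASS
read '1': PASS → SPIN
read '1': SPIN → SEND
read '1': SEND → PASS
read '1': PASS → SPIN
read '0': SPIN → READ
read '0': READ → PASS
read '0': PASS → RUN
read '0': RUN → READ
read '0': READ → PASS
read '0': PASS → RUN
read '0': RUN → READ
read '1': READ → SPIN
read '0': SPIN → READ
read '1': READ → SPIN
read '1': SPIN → SEND
read '0': SEND → RUN
read '1': RUN → READ
read '0': READ → PASS
read '0': PASS → RUN
read '0': RUN → READ
read '0': READ → PASS
read '0': PASS → RUN
read '0': RUN → READ
read '1': READ → SPIN
read '1': SPIN → SEND
End state SEND is not accepting.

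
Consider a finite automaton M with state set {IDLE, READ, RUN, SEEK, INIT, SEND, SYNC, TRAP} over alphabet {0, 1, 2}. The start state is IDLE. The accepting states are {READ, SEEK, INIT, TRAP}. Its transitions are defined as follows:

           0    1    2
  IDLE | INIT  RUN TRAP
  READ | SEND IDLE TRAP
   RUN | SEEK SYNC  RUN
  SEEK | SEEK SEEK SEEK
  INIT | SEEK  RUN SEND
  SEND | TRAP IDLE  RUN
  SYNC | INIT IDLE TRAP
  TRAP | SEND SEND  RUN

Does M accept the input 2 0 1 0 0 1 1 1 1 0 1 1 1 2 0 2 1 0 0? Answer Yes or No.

start at IDLE
read '2': IDLE → TRAP
read '0': TRAP → SEND
read '1': SEND → IDLE
read '0': IDLE → INIT
read '0': INIT → SEEK
read '1': SEEK → SEEK
read '1': SEEK → SEEK
read '1': SEEK → SEEK
read '1': SEEK → SEEK
read '0': SEEK → SEEK
read '1': SEEK → SEEK
read '1': SEEK → SEEK
read '1': SEEK → SEEK
read '2': SEEK → SEEK
read '0': SEEK → SEEK
read '2': SEEK → SEEK
read '1': SEEK → SEEK
read '0': SEEK → SEEK
read '0': SEEK → SEEK
End state SEEK is accepting.

Yes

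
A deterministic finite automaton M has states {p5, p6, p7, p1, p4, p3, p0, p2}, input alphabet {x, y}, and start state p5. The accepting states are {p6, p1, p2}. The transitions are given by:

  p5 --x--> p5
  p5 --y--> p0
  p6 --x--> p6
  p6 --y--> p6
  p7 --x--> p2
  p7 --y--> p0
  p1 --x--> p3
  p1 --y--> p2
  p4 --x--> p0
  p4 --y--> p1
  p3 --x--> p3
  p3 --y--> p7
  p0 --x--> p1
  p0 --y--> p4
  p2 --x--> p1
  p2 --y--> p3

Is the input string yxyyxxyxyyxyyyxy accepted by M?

Yes

p5 → p0 → p1 → p2 → p3 → p3 → p3 → p7 → p2 → p3 → p7 → p2 → p3 → p7 → p0 → p1 → p2
End state p2 is accepting.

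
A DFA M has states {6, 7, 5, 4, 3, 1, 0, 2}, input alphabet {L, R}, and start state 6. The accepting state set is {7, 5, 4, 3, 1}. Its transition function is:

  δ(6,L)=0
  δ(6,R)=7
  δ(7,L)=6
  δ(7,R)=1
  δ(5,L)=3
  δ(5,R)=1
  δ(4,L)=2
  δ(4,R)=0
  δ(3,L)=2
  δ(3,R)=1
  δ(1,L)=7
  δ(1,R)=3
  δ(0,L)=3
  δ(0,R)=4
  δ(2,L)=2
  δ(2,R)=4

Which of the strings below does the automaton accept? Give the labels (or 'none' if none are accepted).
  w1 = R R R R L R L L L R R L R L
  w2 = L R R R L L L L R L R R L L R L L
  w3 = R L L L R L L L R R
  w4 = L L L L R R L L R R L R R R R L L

w1

w1:
  start at 6
  read 'R': 6 → 7
  read 'R': 7 → 1
  read 'R': 1 → 3
  read 'R': 3 → 1
  read 'L': 1 → 7
  read 'R': 7 → 1
  read 'L': 1 → 7
  read 'L': 7 → 6
  read 'L': 6 → 0
  read 'R': 0 → 4
  read 'R': 4 → 0
  read 'L': 0 → 3
  read 'R': 3 → 1
  read 'L': 1 → 7
  end 7, accepted
w2:
  start at 6
  read 'L': 6 → 0
  read 'R': 0 → 4
  read 'R': 4 → 0
  read 'R': 0 → 4
  read 'L': 4 → 2
  read 'L': 2 → 2
  read 'L': 2 → 2
  read 'L': 2 → 2
  read 'R': 2 → 4
  read 'L': 4 → 2
  read 'R': 2 → 4
  read 'R': 4 → 0
  read 'L': 0 → 3
  read 'L': 3 → 2
  read 'R': 2 → 4
  read 'L': 4 → 2
  read 'L': 2 → 2
  end 2, rejected
w3:
  start at 6
  read 'R': 6 → 7
  read 'L': 7 → 6
  read 'L': 6 → 0
  read 'L': 0 → 3
  read 'R': 3 → 1
  read 'L': 1 → 7
  read 'L': 7 → 6
  read 'L': 6 → 0
  read 'R': 0 → 4
  read 'R': 4 → 0
  end 0, rejected
w4:
  start at 6
  read 'L': 6 → 0
  read 'L': 0 → 3
  read 'L': 3 → 2
  read 'L': 2 → 2
  read 'R': 2 → 4
  read 'R': 4 → 0
  read 'L': 0 → 3
  read 'L': 3 → 2
  read 'R': 2 → 4
  read 'R': 4 → 0
  read 'L': 0 → 3
  read 'R': 3 → 1
  read 'R': 1 → 3
  read 'R': 3 → 1
  read 'R': 1 → 3
  read 'L': 3 → 2
  read 'L': 2 → 2
  end 2, rejected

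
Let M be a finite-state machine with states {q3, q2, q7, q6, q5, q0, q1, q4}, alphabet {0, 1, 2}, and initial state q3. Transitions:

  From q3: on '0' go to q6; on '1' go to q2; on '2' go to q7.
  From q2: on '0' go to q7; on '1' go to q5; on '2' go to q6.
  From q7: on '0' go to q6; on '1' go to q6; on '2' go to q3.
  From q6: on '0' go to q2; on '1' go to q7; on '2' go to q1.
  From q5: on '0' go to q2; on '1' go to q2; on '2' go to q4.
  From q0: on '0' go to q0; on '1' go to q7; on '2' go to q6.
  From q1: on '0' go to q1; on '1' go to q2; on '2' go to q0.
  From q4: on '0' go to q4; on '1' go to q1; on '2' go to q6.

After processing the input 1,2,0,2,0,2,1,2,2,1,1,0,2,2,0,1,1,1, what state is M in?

start at q3
read '1': q3 → q2
read '2': q2 → q6
read '0': q6 → q2
read '2': q2 → q6
read '0': q6 → q2
read '2': q2 → q6
read '1': q6 → q7
read '2': q7 → q3
read '2': q3 → q7
read '1': q7 → q6
read '1': q6 → q7
read '0': q7 → q6
read '2': q6 → q1
read '2': q1 → q0
read '0': q0 → q0
read '1': q0 → q7
read '1': q7 → q6
read '1': q6 → q7

q7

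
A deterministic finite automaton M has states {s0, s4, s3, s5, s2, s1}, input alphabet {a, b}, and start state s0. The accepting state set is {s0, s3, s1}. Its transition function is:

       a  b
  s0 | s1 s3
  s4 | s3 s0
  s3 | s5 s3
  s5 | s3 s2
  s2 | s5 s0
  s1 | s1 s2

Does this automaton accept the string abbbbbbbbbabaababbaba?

s0 → s1 → s2 → s0 → s3 → s3 → s3 → s3 → s3 → s3 → s3 → s5 → s2 → s5 → s3 → s3 → s5 → s2 → s0 → s1 → s2 → s5
End state s5 is not accepting.

No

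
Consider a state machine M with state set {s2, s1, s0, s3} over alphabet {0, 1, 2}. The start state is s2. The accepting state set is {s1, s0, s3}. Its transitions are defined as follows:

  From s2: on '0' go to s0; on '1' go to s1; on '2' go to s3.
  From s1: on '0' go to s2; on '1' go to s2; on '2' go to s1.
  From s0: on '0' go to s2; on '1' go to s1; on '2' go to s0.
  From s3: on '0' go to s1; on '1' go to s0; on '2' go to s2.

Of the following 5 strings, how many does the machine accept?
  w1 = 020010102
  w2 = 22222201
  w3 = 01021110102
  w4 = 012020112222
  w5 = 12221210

w1:
  start at s2
  read '0': s2 → s0
  read '2': s0 → s0
  read '0': s0 → s2
  read '0': s2 → s0
  read '1': s0 → s1
  read '0': s1 → s2
  read '1': s2 → s1
  read '0': s1 → s2
  read '2': s2 → s3
  end s3, accepted
w2:
  start at s2
  read '2': s2 → s3
  read '2': s3 → s2
  read '2': s2 → s3
  read '2': s3 → s2
  read '2': s2 → s3
  read '2': s3 → s2
  read '0': s2 → s0
  read '1': s0 → s1
  end s1, accepted
w3:
  start at s2
  read '0': s2 → s0
  read '1': s0 → s1
  read '0': s1 → s2
  read '2': s2 → s3
  read '1': s3 → s0
  read '1': s0 → s1
  read '1': s1 → s2
  read '0': s2 → s0
  read '1': s0 → s1
  read '0': s1 → s2
  read '2': s2 → s3
  end s3, accepted
w4:
  start at s2
  read '0': s2 → s0
  read '1': s0 → s1
  read '2': s1 → s1
  read '0': s1 → s2
  read '2': s2 → s3
  read '0': s3 → s1
  read '1': s1 → s2
  read '1': s2 → s1
  read '2': s1 → s1
  read '2': s1 → s1
  read '2': s1 → s1
  read '2': s1 → s1
  end s1, accepted
w5:
  start at s2
  read '1': s2 → s1
  read '2': s1 → s1
  read '2': s1 → s1
  read '2': s1 → s1
  read '1': s1 → s2
  read '2': s2 → s3
  read '1': s3 → s0
  read '0': s0 → s2
  end s2, rejected

4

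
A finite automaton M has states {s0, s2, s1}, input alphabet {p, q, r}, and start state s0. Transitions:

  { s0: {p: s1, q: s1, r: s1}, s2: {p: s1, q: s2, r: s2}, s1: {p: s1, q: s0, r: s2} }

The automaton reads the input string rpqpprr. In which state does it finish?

s2

start at s0
read 'r': s0 → s1
read 'p': s1 → s1
read 'q': s1 → s0
read 'p': s0 → s1
read 'p': s1 → s1
read 'r': s1 → s2
read 'r': s2 → s2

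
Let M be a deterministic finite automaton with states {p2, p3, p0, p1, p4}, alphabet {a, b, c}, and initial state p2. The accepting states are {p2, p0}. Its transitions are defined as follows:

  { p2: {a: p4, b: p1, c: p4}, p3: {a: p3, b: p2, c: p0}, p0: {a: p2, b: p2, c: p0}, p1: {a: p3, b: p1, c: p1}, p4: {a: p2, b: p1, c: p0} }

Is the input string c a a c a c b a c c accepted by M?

start at p2
read 'c': p2 → p4
read 'a': p4 → p2
read 'a': p2 → p4
read 'c': p4 → p0
read 'a': p0 → p2
read 'c': p2 → p4
read 'b': p4 → p1
read 'a': p1 → p3
read 'c': p3 → p0
read 'c': p0 → p0
End state p0 is accepting.

Yes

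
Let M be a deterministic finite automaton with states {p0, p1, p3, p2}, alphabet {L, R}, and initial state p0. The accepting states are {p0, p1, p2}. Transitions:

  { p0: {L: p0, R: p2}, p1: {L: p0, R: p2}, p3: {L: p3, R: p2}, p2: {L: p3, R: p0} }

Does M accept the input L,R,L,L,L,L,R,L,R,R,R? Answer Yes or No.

p0 → p0 → p2 → p3 → p3 → p3 → p3 → p2 → p3 → p2 → p0 → p2
End state p2 is accepting.

Yes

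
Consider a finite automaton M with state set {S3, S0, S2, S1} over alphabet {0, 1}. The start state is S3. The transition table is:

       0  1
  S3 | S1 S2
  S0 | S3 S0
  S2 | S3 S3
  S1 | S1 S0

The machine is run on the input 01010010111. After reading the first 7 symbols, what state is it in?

S0

S3 → S1 → S0 → S3 → S2 → S3 → S1 → S0
After 7 symbols: S0.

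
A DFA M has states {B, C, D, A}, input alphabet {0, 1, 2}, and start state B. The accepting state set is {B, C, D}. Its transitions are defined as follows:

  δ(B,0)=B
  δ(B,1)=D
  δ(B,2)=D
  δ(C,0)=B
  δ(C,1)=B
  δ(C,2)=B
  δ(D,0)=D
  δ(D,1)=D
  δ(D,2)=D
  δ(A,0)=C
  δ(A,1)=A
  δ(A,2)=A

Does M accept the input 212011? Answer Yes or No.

B → D → D → D → D → D → D
End state D is accepting.

Yes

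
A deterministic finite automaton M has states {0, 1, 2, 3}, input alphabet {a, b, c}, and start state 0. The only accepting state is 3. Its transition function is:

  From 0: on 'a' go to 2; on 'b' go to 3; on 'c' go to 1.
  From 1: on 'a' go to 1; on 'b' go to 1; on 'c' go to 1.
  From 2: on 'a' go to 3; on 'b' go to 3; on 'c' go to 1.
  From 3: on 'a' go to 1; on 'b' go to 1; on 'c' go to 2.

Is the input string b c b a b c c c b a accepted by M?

No

Trace: 0 -b-> 3 -c-> 2 -b-> 3 -a-> 1 -b-> 1 -c-> 1 -c-> 1 -c-> 1 -b-> 1 -a-> 1
End state 1 is not accepting.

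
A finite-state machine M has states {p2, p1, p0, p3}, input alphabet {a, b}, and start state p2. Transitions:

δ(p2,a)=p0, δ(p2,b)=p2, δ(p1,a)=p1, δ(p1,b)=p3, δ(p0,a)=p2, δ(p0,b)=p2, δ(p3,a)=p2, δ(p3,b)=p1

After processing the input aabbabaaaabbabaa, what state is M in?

Trace: p2 -a-> p0 -a-> p2 -b-> p2 -b-> p2 -a-> p0 -b-> p2 -a-> p0 -a-> p2 -a-> p0 -a-> p2 -b-> p2 -b-> p2 -a-> p0 -b-> p2 -a-> p0 -a-> p2

p2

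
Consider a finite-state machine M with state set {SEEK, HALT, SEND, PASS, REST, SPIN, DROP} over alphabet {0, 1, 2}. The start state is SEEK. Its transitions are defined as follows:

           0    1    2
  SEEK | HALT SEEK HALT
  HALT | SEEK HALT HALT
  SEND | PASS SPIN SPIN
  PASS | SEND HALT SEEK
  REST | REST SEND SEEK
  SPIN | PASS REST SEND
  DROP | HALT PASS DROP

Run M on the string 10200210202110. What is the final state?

SEEK

start at SEEK
read '1': SEEK → SEEK
read '0': SEEK → HALT
read '2': HALT → HALT
read '0': HALT → SEEK
read '0': SEEK → HALT
read '2': HALT → HALT
read '1': HALT → HALT
read '0': HALT → SEEK
read '2': SEEK → HALT
read '0': HALT → SEEK
read '2': SEEK → HALT
read '1': HALT → HALT
read '1': HALT → HALT
read '0': HALT → SEEK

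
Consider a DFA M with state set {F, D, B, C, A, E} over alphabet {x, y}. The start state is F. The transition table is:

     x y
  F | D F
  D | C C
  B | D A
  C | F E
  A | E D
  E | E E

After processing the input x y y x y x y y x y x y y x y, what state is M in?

Trace: F -x-> D -y-> C -y-> E -x-> E -y-> E -x-> E -y-> E -y-> E -x-> E -y-> E -x-> E -y-> E -y-> E -x-> E -y-> E

E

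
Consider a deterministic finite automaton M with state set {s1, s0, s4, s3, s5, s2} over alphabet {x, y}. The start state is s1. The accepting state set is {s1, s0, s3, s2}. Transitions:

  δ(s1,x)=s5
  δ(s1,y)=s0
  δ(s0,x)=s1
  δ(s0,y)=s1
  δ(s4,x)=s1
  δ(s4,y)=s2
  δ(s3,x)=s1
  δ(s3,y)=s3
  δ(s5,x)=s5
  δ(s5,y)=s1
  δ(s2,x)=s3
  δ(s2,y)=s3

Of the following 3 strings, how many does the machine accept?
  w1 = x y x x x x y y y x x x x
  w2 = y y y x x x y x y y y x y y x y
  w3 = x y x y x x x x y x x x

w1: s1 → s5 → s1 → s5 → s5 → s5 → s5 → s1 → s0 → s1 → s5 → s5 → s5 → s5  → end s5, rejected
w2: s1 → s0 → s1 → s0 → s1 → s5 → s5 → s1 → s5 → s1 → s0 → s1 → s5 → s1 → s0 → s1 → s0  → end s0, accepted
w3: s1 → s5 → s1 → s5 → s1 → s5 → s5 → s5 → s5 → s1 → s5 → s5 → s5  → end s5, rejected

1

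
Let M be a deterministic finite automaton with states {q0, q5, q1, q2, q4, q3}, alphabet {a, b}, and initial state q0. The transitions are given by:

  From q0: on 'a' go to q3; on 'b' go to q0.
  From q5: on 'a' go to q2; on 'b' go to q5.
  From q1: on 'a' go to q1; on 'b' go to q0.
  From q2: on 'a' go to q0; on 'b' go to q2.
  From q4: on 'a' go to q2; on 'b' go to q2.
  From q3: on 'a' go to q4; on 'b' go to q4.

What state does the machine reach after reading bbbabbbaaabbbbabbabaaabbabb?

q0

Trace: q0 -b-> q0 -b-> q0 -b-> q0 -a-> q3 -b-> q4 -b-> q2 -b-> q2 -a-> q0 -a-> q3 -a-> q4 -b-> q2 -b-> q2 -b-> q2 -b-> q2 -a-> q0 -b-> q0 -b-> q0 -a-> q3 -b-> q4 -a-> q2 -a-> q0 -a-> q3 -b-> q4 -b-> q2 -a-> q0 -b-> q0 -b-> q0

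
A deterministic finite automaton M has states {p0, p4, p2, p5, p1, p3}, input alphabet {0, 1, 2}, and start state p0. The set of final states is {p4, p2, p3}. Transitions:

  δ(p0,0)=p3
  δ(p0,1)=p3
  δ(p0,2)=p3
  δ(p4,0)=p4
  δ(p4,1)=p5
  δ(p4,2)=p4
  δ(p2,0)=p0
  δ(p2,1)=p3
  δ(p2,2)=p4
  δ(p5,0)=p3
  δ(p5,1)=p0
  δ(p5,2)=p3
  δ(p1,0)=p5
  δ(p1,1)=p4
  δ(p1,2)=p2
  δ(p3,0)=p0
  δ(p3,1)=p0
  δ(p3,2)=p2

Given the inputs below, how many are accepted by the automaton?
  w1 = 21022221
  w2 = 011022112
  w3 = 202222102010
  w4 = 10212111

w1:
  start at p0
  read '2': p0 → p3
  read '1': p3 → p0
  read '0': p0 → p3
  read '2': p3 → p2
  read '2': p2 → p4
  read '2': p4 → p4
  read '2': p4 → p4
  read '1': p4 → p5
  end p5, rejected
w2:
  start at p0
  read '0': p0 → p3
  read '1': p3 → p0
  read '1': p0 → p3
  read '0': p3 → p0
  read '2': p0 → p3
  read '2': p3 → p2
  read '1': p2 → p3
  read '1': p3 → p0
  read '2': p0 → p3
  end p3, accepted
w3:
  start at p0
  read '2': p0 → p3
  read '0': p3 → p0
  read '2': p0 → p3
  read '2': p3 → p2
  read '2': p2 → p4
  read '2': p4 → p4
  read '1': p4 → p5
  read '0': p5 → p3
  read '2': p3 → p2
  read '0': p2 → p0
  read '1': p0 → p3
  read '0': p3 → p0
  end p0, rejected
w4:
  start at p0
  read '1': p0 → p3
  read '0': p3 → p0
  read '2': p0 → p3
  read '1': p3 → p0
  read '2': p0 → p3
  read '1': p3 → p0
  read '1': p0 → p3
  read '1': p3 → p0
  end p0, rejected

1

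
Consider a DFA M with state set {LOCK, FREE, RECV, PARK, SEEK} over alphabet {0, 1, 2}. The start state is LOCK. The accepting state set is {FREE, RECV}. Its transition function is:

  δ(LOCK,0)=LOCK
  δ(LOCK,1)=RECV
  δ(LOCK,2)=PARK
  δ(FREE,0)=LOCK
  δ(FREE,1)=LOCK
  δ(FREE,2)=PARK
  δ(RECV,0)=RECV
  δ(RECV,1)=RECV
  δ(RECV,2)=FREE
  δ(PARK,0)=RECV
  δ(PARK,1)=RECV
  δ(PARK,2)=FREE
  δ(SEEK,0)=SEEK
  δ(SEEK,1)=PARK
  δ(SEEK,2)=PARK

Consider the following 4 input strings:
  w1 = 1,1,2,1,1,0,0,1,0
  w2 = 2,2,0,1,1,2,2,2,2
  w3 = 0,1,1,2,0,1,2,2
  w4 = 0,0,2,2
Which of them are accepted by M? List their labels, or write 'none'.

w1, w4

w1:
  start at LOCK
  read '1': LOCK → RECV
  read '1': RECV → RECV
  read '2': RECV → FREE
  read '1': FREE → LOCK
  read '1': LOCK → RECV
  read '0': RECV → RECV
  read '0': RECV → RECV
  read '1': RECV → RECV
  read '0': RECV → RECV
  end RECV, accepted
w2:
  start at LOCK
  read '2': LOCK → PARK
  read '2': PARK → FREE
  read '0': FREE → LOCK
  read '1': LOCK → RECV
  read '1': RECV → RECV
  read '2': RECV → FREE
  read '2': FREE → PARK
  read '2': PARK → FREE
  read '2': FREE → PARK
  end PARK, rejected
w3:
  start at LOCK
  read '0': LOCK → LOCK
  read '1': LOCK → RECV
  read '1': RECV → RECV
  read '2': RECV → FREE
  read '0': FREE → LOCK
  read '1': LOCK → RECV
  read '2': RECV → FREE
  read '2': FREE → PARK
  end PARK, rejected
w4:
  start at LOCK
  read '0': LOCK → LOCK
  read '0': LOCK → LOCK
  read '2': LOCK → PARK
  read '2': PARK → FREE
  end FREE, accepted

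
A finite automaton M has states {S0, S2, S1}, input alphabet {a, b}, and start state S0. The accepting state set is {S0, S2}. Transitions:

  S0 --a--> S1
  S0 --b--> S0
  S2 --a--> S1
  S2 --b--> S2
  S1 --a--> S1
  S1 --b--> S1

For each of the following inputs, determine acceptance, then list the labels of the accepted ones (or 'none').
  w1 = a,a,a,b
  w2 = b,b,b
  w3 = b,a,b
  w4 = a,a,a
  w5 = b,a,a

w2

w1:
  start at S0
  read 'a': S0 → S1
  read 'a': S1 → S1
  read 'a': S1 → S1
  read 'b': S1 → S1
  end S1, rejected
w2:
  start at S0
  read 'b': S0 → S0
  read 'b': S0 → S0
  read 'b': S0 → S0
  end S0, accepted
w3:
  start at S0
  read 'b': S0 → S0
  read 'a': S0 → S1
  read 'b': S1 → S1
  end S1, rejected
w4:
  start at S0
  read 'a': S0 → S1
  read 'a': S1 → S1
  read 'a': S1 → S1
  end S1, rejected
w5:
  start at S0
  read 'b': S0 → S0
  read 'a': S0 → S1
  read 'a': S1 → S1
  end S1, rejected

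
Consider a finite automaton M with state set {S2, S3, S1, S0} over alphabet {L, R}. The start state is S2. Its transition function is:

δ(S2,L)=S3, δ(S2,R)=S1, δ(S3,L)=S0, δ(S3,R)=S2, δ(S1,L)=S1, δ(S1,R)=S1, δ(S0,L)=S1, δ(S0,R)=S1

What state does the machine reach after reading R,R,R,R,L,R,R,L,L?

S1

S2 → S1 → S1 → S1 → S1 → S1 → S1 → S1 → S1 → S1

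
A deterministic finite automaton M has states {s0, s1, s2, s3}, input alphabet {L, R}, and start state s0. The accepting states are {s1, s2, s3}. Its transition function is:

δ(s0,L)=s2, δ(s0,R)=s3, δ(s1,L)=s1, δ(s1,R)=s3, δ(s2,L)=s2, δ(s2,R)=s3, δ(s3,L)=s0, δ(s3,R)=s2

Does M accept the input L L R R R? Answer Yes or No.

start at s0
read 'L': s0 → s2
read 'L': s2 → s2
read 'R': s2 → s3
read 'R': s3 → s2
read 'R': s2 → s3
End state s3 is accepting.

Yes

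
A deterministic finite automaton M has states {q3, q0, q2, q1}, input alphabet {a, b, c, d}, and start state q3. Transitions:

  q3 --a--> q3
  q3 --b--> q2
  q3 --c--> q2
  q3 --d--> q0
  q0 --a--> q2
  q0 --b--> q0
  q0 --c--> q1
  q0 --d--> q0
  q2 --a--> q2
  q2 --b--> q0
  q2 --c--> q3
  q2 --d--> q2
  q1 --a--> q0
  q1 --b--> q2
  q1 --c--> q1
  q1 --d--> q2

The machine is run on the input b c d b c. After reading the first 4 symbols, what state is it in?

q0

q3 → q2 → q3 → q0 → q0
After 4 symbols: q0.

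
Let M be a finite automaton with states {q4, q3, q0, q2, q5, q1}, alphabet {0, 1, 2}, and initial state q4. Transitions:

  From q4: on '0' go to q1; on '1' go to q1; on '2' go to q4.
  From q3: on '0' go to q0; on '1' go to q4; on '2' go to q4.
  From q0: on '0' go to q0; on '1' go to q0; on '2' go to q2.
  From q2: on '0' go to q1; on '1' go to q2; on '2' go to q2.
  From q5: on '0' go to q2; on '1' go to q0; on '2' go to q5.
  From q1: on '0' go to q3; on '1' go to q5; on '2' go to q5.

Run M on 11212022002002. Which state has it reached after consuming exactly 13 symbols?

q4 → q1 → q5 → q5 → q0 → q2 → q1 → q5 → q5 → q2 → q1 → q5 → q2 → q1
After 13 symbols: q1.

q1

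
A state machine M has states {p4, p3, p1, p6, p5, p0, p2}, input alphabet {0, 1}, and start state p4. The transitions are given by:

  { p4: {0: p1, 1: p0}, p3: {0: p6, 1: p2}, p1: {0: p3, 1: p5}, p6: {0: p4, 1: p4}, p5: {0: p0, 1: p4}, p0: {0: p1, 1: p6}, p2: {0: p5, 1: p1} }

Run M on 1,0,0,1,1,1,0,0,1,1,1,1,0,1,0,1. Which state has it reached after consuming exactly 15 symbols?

Trace: p4 -1-> p0 -0-> p1 -0-> p3 -1-> p2 -1-> p1 -1-> p5 -0-> p0 -0-> p1 -1-> p5 -1-> p4 -1-> p0 -1-> p6 -0-> p4 -1-> p0 -0-> p1
After 15 symbols: p1.

p1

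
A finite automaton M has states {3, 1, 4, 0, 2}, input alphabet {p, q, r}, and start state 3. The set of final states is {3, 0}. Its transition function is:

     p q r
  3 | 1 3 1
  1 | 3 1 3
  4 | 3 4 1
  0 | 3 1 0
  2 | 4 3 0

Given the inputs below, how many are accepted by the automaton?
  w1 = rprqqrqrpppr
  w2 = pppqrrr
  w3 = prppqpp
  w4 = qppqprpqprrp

2

w1: Trace: 3 -r-> 1 -p-> 3 -r-> 1 -q-> 1 -q-> 1 -r-> 3 -q-> 3 -r-> 1 -p-> 3 -p-> 1 -p-> 3 -r-> 1  → end 1, rejected
w2: Trace: 3 -p-> 1 -p-> 3 -p-> 1 -q-> 1 -r-> 3 -r-> 1 -r-> 3  → end 3, accepted
w3: Trace: 3 -p-> 1 -r-> 3 -p-> 1 -p-> 3 -q-> 3 -p-> 1 -p-> 3  → end 3, accepted
w4: Trace: 3 -q-> 3 -p-> 1 -p-> 3 -q-> 3 -p-> 1 -r-> 3 -p-> 1 -q-> 1 -p-> 3 -r-> 1 -r-> 3 -p-> 1  → end 1, rejected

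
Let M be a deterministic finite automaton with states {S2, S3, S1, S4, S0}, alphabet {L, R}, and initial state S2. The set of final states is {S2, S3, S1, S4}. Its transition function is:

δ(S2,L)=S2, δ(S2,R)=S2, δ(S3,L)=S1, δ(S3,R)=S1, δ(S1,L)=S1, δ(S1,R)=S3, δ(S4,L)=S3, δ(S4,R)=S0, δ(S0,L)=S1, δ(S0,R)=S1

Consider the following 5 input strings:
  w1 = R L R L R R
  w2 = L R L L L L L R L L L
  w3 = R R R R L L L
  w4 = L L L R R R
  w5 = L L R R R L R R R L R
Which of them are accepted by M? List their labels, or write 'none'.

w1, w2, w3, w4, w5

w1: Trace: S2 -R-> S2 -L-> S2 -R-> S2 -L-> S2 -R-> S2 -R-> S2  → end S2, accepted
w2: Trace: S2 -L-> S2 -R-> S2 -L-> S2 -L-> S2 -L-> S2 -L-> S2 -L-> S2 -R-> S2 -L-> S2 -L-> S2 -L-> S2  → end S2, accepted
w3: Trace: S2 -R-> S2 -R-> S2 -R-> S2 -R-> S2 -L-> S2 -L-> S2 -L-> S2  → end S2, accepted
w4: Trace: S2 -L-> S2 -L-> S2 -L-> S2 -R-> S2 -R-> S2 -R-> S2  → end S2, accepted
w5: Trace: S2 -L-> S2 -L-> S2 -R-> S2 -R-> S2 -R-> S2 -L-> S2 -R-> S2 -R-> S2 -R-> S2 -L-> S2 -R-> S2  → end S2, accepted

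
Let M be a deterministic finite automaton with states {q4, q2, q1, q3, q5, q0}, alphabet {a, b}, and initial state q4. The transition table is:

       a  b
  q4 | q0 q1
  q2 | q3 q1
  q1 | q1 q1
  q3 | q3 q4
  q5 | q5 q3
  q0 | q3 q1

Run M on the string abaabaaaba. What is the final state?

Trace: q4 -a-> q0 -b-> q1 -a-> q1 -a-> q1 -b-> q1 -a-> q1 -a-> q1 -a-> q1 -b-> q1 -a-> q1

q1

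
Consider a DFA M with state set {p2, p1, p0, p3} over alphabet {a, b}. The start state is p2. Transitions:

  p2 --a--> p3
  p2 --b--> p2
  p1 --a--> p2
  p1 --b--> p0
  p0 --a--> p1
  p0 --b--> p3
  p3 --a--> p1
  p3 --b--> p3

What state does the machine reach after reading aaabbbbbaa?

p1

start at p2
read 'a': p2 → p3
read 'a': p3 → p1
read 'a': p1 → p2
read 'b': p2 → p2
read 'b': p2 → p2
read 'b': p2 → p2
read 'b': p2 → p2
read 'b': p2 → p2
read 'a': p2 → p3
read 'a': p3 → p1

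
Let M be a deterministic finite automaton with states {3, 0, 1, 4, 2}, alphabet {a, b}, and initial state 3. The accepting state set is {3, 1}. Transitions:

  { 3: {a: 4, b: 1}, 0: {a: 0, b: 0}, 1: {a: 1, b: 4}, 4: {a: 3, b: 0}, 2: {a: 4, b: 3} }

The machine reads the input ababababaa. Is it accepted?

No

start at 3
read 'a': 3 → 4
read 'b': 4 → 0
read 'a': 0 → 0
read 'b': 0 → 0
read 'a': 0 → 0
read 'b': 0 → 0
read 'a': 0 → 0
read 'b': 0 → 0
read 'a': 0 → 0
read 'a': 0 → 0
End state 0 is not accepting.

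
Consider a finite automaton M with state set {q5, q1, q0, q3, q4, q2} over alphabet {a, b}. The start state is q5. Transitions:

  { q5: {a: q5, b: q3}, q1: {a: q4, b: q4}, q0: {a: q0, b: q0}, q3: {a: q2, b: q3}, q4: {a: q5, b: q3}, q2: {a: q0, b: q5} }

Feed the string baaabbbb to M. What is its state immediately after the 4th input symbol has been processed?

q0

q5 → q3 → q2 → q0 → q0
After 4 symbols: q0.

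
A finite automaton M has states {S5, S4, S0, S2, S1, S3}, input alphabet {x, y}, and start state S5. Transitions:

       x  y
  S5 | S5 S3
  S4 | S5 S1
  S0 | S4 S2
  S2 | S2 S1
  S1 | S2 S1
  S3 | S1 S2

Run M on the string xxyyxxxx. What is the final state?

S2

S5 → S5 → S5 → S3 → S2 → S2 → S2 → S2 → S2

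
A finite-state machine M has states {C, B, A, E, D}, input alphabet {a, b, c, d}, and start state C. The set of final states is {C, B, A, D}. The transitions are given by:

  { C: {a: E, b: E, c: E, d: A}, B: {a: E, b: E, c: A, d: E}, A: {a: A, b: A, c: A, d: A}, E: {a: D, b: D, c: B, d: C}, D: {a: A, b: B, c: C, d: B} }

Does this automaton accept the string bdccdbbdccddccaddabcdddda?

Yes

C → E → C → E → B → E → D → B → E → B → A → A → A → A → A → A → A → A → A → A → A → A → A → A → A → A
End state A is accepting.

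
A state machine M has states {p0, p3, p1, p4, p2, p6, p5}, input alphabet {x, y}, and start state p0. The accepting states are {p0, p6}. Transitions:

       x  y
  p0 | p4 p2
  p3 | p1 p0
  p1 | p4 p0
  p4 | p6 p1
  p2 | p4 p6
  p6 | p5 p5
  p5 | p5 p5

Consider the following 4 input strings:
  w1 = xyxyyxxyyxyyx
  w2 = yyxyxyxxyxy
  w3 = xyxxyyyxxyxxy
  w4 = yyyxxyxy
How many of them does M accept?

w1: Trace: p0 -x-> p4 -y-> p1 -x-> p4 -y-> p1 -y-> p0 -x-> p4 -x-> p6 -y-> p5 -y-> p5 -x-> p5 -y-> p5 -y-> p5 -x-> p5  → end p5, rejected
w2: Trace: p0 -y-> p2 -y-> p6 -x-> p5 -y-> p5 -x-> p5 -y-> p5 -x-> p5 -x-> p5 -y-> p5 -x-> p5 -y-> p5  → end p5, rejected
w3: Trace: p0 -x-> p4 -y-> p1 -x-> p4 -x-> p6 -y-> p5 -y-> p5 -y-> p5 -x-> p5 -x-> p5 -y-> p5 -x-> p5 -x-> p5 -y-> p5  → end p5, rejected
w4: Trace: p0 -y-> p2 -y-> p6 -y-> p5 -x-> p5 -x-> p5 -y-> p5 -x-> p5 -y-> p5  → end p5, rejected

0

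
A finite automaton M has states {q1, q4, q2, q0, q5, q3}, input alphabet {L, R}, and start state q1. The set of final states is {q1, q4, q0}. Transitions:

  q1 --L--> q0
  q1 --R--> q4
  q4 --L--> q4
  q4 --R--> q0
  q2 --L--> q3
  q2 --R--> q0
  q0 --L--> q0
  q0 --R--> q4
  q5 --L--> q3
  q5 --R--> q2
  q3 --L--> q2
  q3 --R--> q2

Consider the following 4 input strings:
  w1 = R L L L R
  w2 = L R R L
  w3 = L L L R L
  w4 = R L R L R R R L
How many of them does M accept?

w1:
  start at q1
  read 'R': q1 → q4
  read 'L': q4 → q4
  read 'L': q4 → q4
  read 'L': q4 → q4
  read 'R': q4 → q0
  end q0, accepted
w2:
  start at q1
  read 'L': q1 → q0
  read 'R': q0 → q4
  read 'R': q4 → q0
  read 'L': q0 → q0
  end q0, accepted
w3:
  start at q1
  read 'L': q1 → q0
  read 'L': q0 → q0
  read 'L': q0 → q0
  read 'R': q0 → q4
  read 'L': q4 → q4
  end q4, accepted
w4:
  start at q1
  read 'R': q1 → q4
  read 'L': q4 → q4
  read 'R': q4 → q0
  read 'L': q0 → q0
  read 'R': q0 → q4
  read 'R': q4 → q0
  read 'R': q0 → q4
  read 'L': q4 → q4
  end q4, accepted

4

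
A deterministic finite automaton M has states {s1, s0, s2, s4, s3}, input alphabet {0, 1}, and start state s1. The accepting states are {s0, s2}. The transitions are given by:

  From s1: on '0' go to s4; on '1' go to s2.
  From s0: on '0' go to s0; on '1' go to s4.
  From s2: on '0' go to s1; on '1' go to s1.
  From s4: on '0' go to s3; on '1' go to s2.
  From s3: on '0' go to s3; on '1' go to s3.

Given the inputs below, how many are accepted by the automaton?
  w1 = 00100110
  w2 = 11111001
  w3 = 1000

w1:
  start at s1
  read '0': s1 → s4
  read '0': s4 → s3
  read '1': s3 → s3
  read '0': s3 → s3
  read '0': s3 → s3
  read '1': s3 → s3
  read '1': s3 → s3
  read '0': s3 → s3
  end s3, rejected
w2:
  start at s1
  read '1': s1 → s2
  read '1': s2 → s1
  read '1': s1 → s2
  read '1': s2 → s1
  read '1': s1 → s2
  read '0': s2 → s1
  read '0': s1 → s4
  read '1': s4 → s2
  end s2, accepted
w3:
  start at s1
  read '1': s1 → s2
  read '0': s2 → s1
  read '0': s1 → s4
  read '0': s4 → s3
  end s3, rejected

1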